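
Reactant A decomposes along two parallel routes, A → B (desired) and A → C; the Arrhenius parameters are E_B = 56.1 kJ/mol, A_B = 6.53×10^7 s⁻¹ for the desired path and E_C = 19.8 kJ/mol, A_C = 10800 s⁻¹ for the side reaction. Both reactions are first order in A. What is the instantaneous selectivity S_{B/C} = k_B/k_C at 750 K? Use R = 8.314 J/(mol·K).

17.9

Since both paths have the same order in A, the concentration cancels and S_{B/C} = k_B/k_C = (A_B/A_C)·exp[(E_C−E_B)/(RT)].
(E_C−E_B)/(RT) = (19.8−56.1)×10³/(8.314×750) = -36300/6236 = -5.822.
k_B/k_C = (6.53×10^7/10800)·exp(-5.822) = 6046 × 0.002963 = 17.9.
Since E_B > E_C, raising the temperature improves selectivity toward B.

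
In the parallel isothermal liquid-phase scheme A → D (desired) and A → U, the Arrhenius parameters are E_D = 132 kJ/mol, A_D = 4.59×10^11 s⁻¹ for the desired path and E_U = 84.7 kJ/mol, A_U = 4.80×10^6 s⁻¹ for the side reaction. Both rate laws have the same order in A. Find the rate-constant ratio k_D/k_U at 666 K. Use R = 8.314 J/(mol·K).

18.7

Since both paths have the same order in A, the concentration cancels and S_{D/U} = k_D/k_U = (A_D/A_U)·exp[(E_U−E_D)/(RT)].
(E_U−E_D)/(RT) = (84.7−132)×10³/(8.314×666) = -47300/5537 = -8.542.
k_D/k_U = (4.59×10^11/4.80×10^6)·exp(-8.542) = 95625 × 1.950×10^-4 = 18.7.
Since E_D > E_U, raising the temperature improves selectivity toward D.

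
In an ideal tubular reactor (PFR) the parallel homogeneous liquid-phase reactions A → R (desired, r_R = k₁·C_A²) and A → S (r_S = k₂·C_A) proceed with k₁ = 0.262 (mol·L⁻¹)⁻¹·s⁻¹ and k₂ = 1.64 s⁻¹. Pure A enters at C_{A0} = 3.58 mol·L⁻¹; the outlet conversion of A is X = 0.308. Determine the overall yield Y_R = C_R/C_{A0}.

0.100

C_A = C_{A0}(1−X) = 2.477 mol·L⁻¹.
Along a PFR/batch, dC_S/dC_A = −r_S/(r_R+r_S) = −k₂/(k₂+k₁·C_A).
Integrating from C_{A0} to C_A: C_S = (1.64/0.262)·ln[(1.64+0.262·3.58)/(1.64+0.262·2.48)] = 6.260·ln(2.578/2.289) = 0.7440 mol·L⁻¹.
Then C_R = (C_{A0}−C_A) − C_S = 1.103 − 0.7440 = 0.3587 mol·L⁻¹.
Y_R = C_R/C_{A0} = 0.3587/3.58 = 0.100.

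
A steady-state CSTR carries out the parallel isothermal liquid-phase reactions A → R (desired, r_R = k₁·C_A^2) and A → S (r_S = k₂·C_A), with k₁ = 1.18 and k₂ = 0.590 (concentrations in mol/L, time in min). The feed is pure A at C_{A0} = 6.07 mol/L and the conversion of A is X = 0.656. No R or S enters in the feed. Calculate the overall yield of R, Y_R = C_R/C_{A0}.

0.529

Exit C_A = C_{A0}(1−X) = 6.07×0.344 = 2.088 mol/L.
Rates in a CSTR are evaluated at the outlet concentration: r_R = 1.18×2.088^2 = 5.145, r_S = 0.590×2.088 = 1.232.
Fraction of consumed A going to R: r_R/(r_R+r_S) = 0.8068.
C_R = 0.8068·C_{A0}·X = 0.8068×6.07×0.656 = 3.21 mol/L; Y_R = C_R/C_{A0} = 0.529.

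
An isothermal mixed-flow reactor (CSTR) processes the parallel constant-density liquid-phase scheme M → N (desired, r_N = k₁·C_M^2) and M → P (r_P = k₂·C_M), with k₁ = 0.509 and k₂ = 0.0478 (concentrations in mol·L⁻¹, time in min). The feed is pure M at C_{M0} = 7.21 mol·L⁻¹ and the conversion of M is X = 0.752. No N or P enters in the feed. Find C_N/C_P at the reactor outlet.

Exit C_M = C_{M0}(1−X) = 7.21×0.248 = 1.788 mol·L⁻¹.
In a CSTR the entire volume is at exit conditions, so r_N = 0.509×1.788^2 = 1.627 and r_P = 0.0478×1.788 = 0.08547.
Overall selectivity = C_N/C_P = r_Nτ/(r_Pτ) = r_N/r_P = 19.0.

19.0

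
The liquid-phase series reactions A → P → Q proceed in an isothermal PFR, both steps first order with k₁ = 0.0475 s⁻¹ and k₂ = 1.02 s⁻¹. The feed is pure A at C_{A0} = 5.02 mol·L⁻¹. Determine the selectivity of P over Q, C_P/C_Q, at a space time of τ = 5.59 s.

0.190

Solving the coupled first-order balances gives C_P(τ) = [k₁/(k₂−k₁)]·C_{A0}·(e^(−k₁τ) − e^(−k₂τ)).
e^(−k₁τ) = e^(−0.0475×5.59) = e^(−0.2655) = 0.7668; e^(−k₂τ) = e^(−5.702) = 0.003340.
C_P = 0.0475×5.02/(1.02−0.0475) × (0.7668−0.003340) = 0.2452×0.7635 = 0.1872 mol·L⁻¹.
C_A = C_{A0}e^(−k₁τ) = 3.849 mol·L⁻¹, so C_Q = C_{A0}−C_A−C_P = 0.9835 mol·L⁻¹; C_P/C_Q = 0.190.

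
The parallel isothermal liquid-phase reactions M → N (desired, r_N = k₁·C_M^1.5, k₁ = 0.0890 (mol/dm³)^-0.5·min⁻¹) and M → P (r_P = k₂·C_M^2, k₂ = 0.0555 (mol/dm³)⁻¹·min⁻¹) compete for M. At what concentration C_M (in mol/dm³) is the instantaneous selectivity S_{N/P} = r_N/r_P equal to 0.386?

S_{N/P} = (k₁/k₂)·C_M^-0.5 ⇒ C_M = (S·k₂/k₁)^(-2).
= (0.386×0.0555/0.0890)^(-2) = (0.2407)^(-2) = 17.3 mol/dm³.

17.3 mol/dm³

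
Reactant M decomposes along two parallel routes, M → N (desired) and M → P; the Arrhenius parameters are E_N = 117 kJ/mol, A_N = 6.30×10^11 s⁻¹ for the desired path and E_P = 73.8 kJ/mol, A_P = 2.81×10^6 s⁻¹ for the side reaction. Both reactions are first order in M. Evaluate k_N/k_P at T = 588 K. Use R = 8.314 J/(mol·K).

Since both paths have the same order in M, the concentration cancels and S_{N/P} = k_N/k_P = (A_N/A_P)·exp[(E_P−E_N)/(RT)].
(E_P−E_N)/(RT) = (73.8−117)×10³/(8.314×588) = -43200/4889 = -8.837.
k_N/k_P = (6.30×10^11/2.81×10^6)·exp(-8.837) = 2.242×10^5 × 1.453×10^-4 = 32.6.
Since E_N > E_P, raising the temperature improves selectivity toward N.

32.6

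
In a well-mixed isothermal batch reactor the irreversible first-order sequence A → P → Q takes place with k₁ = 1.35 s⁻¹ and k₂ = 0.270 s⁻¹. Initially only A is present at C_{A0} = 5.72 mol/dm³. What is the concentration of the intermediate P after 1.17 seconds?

3.74 mol/dm³

The intermediate concentration in a first-order A→B→C sequence is C_P = k₁C_{A0}(e^(−k₁t) − e^(−k₂t))/(k₂−k₁).
e^(−k₁t) = e^(−1.35×1.17) = e^(−1.579) = 0.2061; e^(−k₂t) = e^(−0.3159) = 0.7291.
C_P = 1.35×5.72/(0.270−1.35) × (0.2061−0.7291) = (-7.150)×(-0.5231) = 3.740 mol/dm³.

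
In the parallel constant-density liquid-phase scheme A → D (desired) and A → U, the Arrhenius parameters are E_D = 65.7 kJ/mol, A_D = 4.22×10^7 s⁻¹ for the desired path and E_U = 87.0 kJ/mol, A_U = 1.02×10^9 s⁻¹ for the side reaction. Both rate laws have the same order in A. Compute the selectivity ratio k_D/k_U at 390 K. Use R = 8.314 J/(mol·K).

Since both paths have the same order in A, the concentration cancels and S_{D/U} = k_D/k_U = (A_D/A_U)·exp[(E_U−E_D)/(RT)].
(E_U−E_D)/(RT) = (87.0−65.7)×10³/(8.314×390) = 21300/3242 = 6.569.
k_D/k_U = (4.22×10^7/1.02×10^9)·exp(6.569) = 0.04137 × 712.7 = 29.5.
Since E_D < E_U, lowering the temperature improves selectivity toward D.

29.5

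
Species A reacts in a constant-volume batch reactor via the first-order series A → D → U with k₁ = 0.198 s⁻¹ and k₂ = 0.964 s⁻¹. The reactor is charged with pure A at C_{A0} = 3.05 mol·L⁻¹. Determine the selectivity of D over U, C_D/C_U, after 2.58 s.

Solving the coupled first-order balances gives C_D(t) = [k₁/(k₂−k₁)]·C_{A0}·(e^(−k₁t) − e^(−k₂t)).
e^(−k₁t) = e^(−0.198×2.58) = e^(−0.5108) = 0.6000; e^(−k₂t) = e^(−2.487) = 0.08315.
C_D = 0.198×3.05/(0.964−0.198) × (0.6000−0.08315) = 0.7884×0.5168 = 0.4075 mol·L⁻¹.
C_A = C_{A0}e^(−k₁t) = 1.830 mol·L⁻¹, so C_U = C_{A0}−C_A−C_D = 0.8126 mol·L⁻¹; C_D/C_U = 0.501.

0.501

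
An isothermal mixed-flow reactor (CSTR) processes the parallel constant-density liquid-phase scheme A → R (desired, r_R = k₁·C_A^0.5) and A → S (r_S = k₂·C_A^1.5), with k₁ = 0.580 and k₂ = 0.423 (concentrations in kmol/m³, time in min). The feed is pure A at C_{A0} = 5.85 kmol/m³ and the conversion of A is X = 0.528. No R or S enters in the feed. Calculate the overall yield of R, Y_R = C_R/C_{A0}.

Exit C_A = C_{A0}(1−X) = 5.85×0.472 = 2.761 kmol/m³.
In a CSTR the entire volume is at exit conditions, so r_R = 0.580×2.761^0.5 = 0.9638 and r_S = 0.423×2.761^1.5 = 1.941.
Fraction of consumed A going to R: r_R/(r_R+r_S) = 0.3318.
C_R = 0.3318·C_{A0}·X = 0.3318×5.85×0.528 = 1.02 kmol/m³; Y_R = C_R/C_{A0} = 0.175.

0.175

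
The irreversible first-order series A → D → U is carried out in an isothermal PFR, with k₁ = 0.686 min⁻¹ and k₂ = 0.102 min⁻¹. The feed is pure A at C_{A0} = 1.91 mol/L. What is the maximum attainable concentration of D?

1.37 mol/L

For a first-order series the maximum intermediate yield is C_{D,max}/C_{A0} = (k₁/k₂)^[k₂/(k₂−k₁)].
= (0.686/0.102)^(0.102/(0.102−0.686)) = (6.725)^(-0.1747) = 0.7169.
C_{D,max} = 0.7169×1.91 = 1.37 mol/L.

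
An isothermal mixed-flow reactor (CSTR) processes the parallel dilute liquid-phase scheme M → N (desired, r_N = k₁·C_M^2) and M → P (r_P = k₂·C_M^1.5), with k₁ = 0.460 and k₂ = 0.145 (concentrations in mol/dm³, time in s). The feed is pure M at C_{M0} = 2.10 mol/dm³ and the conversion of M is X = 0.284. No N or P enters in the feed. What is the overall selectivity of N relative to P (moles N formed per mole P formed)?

3.89

Exit C_M = C_{M0}(1−X) = 2.10×0.716 = 1.504 mol/dm³.
In a CSTR the entire volume is at exit conditions, so r_N = 0.460×1.504^2 = 1.040 and r_P = 0.145×1.504^1.5 = 0.2673.
Overall selectivity = C_N/C_P = r_Nτ/(r_Pτ) = r_N/r_P = 3.89.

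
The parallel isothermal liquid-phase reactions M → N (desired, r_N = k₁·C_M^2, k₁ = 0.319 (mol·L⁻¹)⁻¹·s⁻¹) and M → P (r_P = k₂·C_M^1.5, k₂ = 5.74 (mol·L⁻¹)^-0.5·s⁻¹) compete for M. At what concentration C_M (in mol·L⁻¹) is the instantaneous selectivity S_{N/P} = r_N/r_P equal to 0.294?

S_{N/P} = (k₁/k₂)·C_M^0.5 ⇒ C_M = (S·k₂/k₁)^(2).
= (0.294×5.74/0.319)^(2) = (5.290)^(2) = 28.0 mol·L⁻¹.

28.0 mol·L⁻¹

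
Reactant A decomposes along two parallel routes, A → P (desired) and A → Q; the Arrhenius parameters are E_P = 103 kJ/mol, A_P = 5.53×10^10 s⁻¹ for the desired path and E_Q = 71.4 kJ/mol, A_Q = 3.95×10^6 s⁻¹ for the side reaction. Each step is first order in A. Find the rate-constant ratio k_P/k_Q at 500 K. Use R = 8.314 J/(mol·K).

6.99

k_P/k_Q = (A_P/A_Q)·exp[−(E_P−E_Q)/(RT)] = (A_P/A_Q)·exp[(E_Q−E_P)/(RT)].
(E_Q−E_P)/(RT) = (71.4−103)×10³/(8.314×500) = -31600/4157 = -7.602.
k_P/k_Q = (5.53×10^10/3.95×10^6)·exp(-7.602) = 14000 × 4.996×10^-4 = 6.99.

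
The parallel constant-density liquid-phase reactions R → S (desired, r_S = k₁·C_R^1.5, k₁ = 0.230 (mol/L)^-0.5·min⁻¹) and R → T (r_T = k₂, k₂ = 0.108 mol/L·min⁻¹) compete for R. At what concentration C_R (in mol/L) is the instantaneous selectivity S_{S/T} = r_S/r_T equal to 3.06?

1.27 mol/L

S_{S/T} = (k₁/k₂)·C_R^1.5 ⇒ C_R = (S·k₂/k₁)^(1/1.5).
= (3.06×0.108/0.230)^(0.6667) = (1.437)^(0.6667) = 1.27 mol/L.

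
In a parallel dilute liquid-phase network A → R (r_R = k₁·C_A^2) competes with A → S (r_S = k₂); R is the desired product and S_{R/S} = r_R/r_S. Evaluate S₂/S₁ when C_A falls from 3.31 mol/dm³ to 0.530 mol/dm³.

S_{R/S} = (k₁/k₂)·C_A^2, so S₂/S₁ = (C_{A,2}/C_{A,1})^2.
= (0.530/3.31)^2 = (0.1601)^2 = 0.0256.

0.0256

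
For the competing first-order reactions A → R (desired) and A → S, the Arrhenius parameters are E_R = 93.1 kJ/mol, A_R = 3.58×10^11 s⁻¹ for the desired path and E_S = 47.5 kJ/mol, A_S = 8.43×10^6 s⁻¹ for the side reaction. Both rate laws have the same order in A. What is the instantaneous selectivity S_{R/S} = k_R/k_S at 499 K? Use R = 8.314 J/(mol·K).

With equal orders, S_{R/S} = k_R/k_S = (A_R/A_S)·exp[(E_S−E_R)/(RT)].
(E_S−E_R)/(RT) = (47.5−93.1)×10³/(8.314×499) = -45600/4149 = -10.99.
k_R/k_S = (3.58×10^11/8.43×10^6)·exp(-10.99) = 42467 × 1.685×10^-5 = 0.715.
Since E_R > E_S, raising the temperature improves selectivity toward R.

0.715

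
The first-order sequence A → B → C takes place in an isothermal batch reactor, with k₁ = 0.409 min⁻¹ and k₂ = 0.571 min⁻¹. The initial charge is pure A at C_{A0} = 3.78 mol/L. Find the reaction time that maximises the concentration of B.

2.06 min

For first-order series the maximum of C_B occurs at t_opt = ln(k₂/k₁)/(k₂−k₁).
= ln(0.571/0.409)/(0.571−0.409) = ln(1.396)/0.1620 = 0.3337/0.1620 = 2.06 min.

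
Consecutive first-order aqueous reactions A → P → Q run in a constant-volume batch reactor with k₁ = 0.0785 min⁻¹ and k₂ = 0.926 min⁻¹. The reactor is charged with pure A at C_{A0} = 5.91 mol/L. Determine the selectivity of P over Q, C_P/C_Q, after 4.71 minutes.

0.255

Solving the coupled first-order balances gives C_P(t) = [k₁/(k₂−k₁)]·C_{A0}·(e^(−k₁t) − e^(−k₂t)).
e^(−k₁t) = e^(−0.0785×4.71) = e^(−0.3697) = 0.6909; e^(−k₂t) = e^(−4.361) = 0.01276.
C_P = 0.0785×5.91/(0.926−0.0785) × (0.6909−0.01276) = 0.5474×0.6782 = 0.3712 mol/L.
C_A = C_{A0}e^(−k₁t) = 4.083 mol/L, so C_Q = C_{A0}−C_A−C_P = 1.455 mol/L; C_P/C_Q = 0.255.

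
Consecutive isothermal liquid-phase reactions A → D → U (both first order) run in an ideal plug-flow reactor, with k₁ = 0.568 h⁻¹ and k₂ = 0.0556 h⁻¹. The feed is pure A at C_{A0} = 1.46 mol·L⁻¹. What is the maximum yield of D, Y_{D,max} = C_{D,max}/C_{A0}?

For a first-order series the maximum intermediate yield is C_{D,max}/C_{A0} = (k₁/k₂)^[k₂/(k₂−k₁)].
= (0.568/0.0556)^(0.0556/(0.0556−0.568)) = (10.22)^(-0.1085) = 0.7771.

0.777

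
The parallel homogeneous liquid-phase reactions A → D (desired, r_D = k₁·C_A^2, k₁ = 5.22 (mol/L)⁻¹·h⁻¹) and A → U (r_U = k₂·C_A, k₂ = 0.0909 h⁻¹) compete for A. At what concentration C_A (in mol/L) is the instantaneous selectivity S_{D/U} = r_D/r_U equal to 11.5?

0.200 mol/L

S_{D/U} = (k₁/k₂)·C_A ⇒ C_A = S·k₂/k₁.
= 11.5×0.0909/5.22 = 0.200 mol/L.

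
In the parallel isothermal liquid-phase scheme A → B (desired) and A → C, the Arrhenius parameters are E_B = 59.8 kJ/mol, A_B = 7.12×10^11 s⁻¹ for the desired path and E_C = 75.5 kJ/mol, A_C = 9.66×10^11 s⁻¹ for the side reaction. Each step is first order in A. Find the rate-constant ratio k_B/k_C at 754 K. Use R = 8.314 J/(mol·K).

k_B/k_C = (A_B/A_C)·exp[−(E_B−E_C)/(RT)] = (A_B/A_C)·exp[(E_C−E_B)/(RT)].
(E_C−E_B)/(RT) = (75.5−59.8)×10³/(8.314×754) = 15700/6269 = 2.504.
k_B/k_C = (7.12×10^11/9.66×10^11)·exp(2.504) = 0.7371 × 12.24 = 9.02.

9.02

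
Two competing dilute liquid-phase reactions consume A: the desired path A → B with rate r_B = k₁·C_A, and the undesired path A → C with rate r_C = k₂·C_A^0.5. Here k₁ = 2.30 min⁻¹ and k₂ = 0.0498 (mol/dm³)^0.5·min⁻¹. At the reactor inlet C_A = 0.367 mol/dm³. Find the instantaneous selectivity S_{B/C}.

28.0

S_{B/C} = r_B/r_C = (k₁·C_A)/(k₂·C_A^0.5) = (k₁/k₂)·C_A^0.5.
= (2.30×0.3670) / (0.0498×0.3670^0.5) = 0.8441/0.03017 = 28.0.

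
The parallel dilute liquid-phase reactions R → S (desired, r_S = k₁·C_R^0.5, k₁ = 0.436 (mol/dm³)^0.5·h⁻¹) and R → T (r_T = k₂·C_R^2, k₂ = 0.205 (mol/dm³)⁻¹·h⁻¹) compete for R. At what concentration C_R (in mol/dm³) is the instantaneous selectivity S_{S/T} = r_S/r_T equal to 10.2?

0.352 mol/dm³

S_{S/T} = (k₁/k₂)·C_R^-1.5 ⇒ C_R = (S·k₂/k₁)^(1/(-1.5)).
= (10.2×0.205/0.436)^(-0.6667) = (4.796)^(-0.6667) = 0.352 mol/dm³.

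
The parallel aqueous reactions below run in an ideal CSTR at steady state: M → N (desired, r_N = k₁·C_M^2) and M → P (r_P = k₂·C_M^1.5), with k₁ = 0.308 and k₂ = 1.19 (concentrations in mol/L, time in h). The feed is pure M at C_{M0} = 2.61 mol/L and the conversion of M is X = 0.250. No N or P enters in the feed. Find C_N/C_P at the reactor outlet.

Exit C_M = C_{M0}(1−X) = 2.61×0.750 = 1.958 mol/L.
In a CSTR the entire volume is at exit conditions, so r_N = 0.308×1.958^2 = 1.180 and r_P = 1.19×1.958^1.5 = 3.259.
Overall selectivity = C_N/C_P = r_Nτ/(r_Pτ) = r_N/r_P = 0.362.

0.362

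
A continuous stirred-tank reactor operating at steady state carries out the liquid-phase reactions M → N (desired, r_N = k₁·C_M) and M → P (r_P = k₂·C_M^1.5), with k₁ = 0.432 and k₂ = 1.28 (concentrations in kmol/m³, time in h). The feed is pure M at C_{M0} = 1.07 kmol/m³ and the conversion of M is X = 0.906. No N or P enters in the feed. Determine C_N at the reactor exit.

Exit C_M = C_{M0}(1−X) = 1.07×0.0940 = 0.1006 kmol/m³.
In a CSTR the entire volume is at exit conditions, so r_N = 0.432×0.1006 = 0.04345 and r_P = 1.28×0.1006^1.5 = 0.04083.
Fraction of consumed M going to N: r_N/(r_N+r_P) = 0.5155.
C_N = 0.5155·C_{M0}·X = 0.5155×1.07×0.906 = 0.500 kmol/m³.

0.500 kmol/m³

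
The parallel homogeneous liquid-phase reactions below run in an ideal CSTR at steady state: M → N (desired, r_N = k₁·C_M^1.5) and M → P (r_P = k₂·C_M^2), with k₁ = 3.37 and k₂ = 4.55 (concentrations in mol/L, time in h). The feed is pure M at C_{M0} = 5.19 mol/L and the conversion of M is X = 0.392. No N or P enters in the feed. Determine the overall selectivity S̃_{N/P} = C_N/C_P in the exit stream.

0.417

Exit C_M = C_{M0}(1−X) = 5.19×0.608 = 3.156 mol/L.
Rates in a CSTR are evaluated at the outlet concentration: r_N = 3.37×3.156^1.5 = 18.89, r_P = 4.55×3.156^2 = 45.31.
Overall selectivity = C_N/C_P = r_Nτ/(r_Pτ) = r_N/r_P = 0.417.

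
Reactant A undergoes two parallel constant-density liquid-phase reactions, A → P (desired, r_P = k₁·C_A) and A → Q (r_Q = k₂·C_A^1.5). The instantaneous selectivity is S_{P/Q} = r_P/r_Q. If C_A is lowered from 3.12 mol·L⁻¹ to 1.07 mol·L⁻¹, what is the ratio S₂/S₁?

S_{P/Q} = (k₁/k₂)·C_A^-0.5, so S₂/S₁ = (C_{A,2}/C_{A,1})^-0.5.
= (1.07/3.12)^(-0.5) = (0.3429)^(-0.5) = 1.71.

1.71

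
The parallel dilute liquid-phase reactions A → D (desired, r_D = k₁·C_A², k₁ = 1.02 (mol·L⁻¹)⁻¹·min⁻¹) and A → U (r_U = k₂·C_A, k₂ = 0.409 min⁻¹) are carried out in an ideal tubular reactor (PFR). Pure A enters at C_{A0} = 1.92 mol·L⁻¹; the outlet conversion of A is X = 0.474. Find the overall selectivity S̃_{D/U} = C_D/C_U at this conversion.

C_A = C_{A0}(1−X) = 1.010 mol·L⁻¹.
Along a PFR/batch, dC_U/dC_A = −r_U/(r_D+r_U) = −k₂/(k₂+k₁·C_A).
Integrating from C_{A0} to C_A: C_U = (0.409/1.02)·ln[(0.409+1.02·1.92)/(0.409+1.02·1.01)] = 0.4010·ln(2.367/1.439) = 0.1996 mol·L⁻¹.
Then C_D = (C_{A0}−C_A) − C_U = 0.9101 − 0.1996 = 0.7105 mol·L⁻¹.
S̃_{D/U} = C_D/C_U = 0.7105/0.1996 = 3.56.

3.56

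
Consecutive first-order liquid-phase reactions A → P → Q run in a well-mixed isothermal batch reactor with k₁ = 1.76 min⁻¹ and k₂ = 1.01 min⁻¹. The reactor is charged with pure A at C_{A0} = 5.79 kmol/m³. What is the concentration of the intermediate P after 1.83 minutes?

Solving the coupled first-order balances gives C_P(t) = [k₁/(k₂−k₁)]·C_{A0}·(e^(−k₁t) − e^(−k₂t)).
e^(−k₁t) = e^(−1.76×1.83) = e^(−3.221) = 0.03992; e^(−k₂t) = e^(−1.848) = 0.1575.
C_P = 1.76×5.79/(1.01−1.76) × (0.03992−0.1575) = (-13.59)×(-0.1176) = 1.598 kmol/m³.

1.60 kmol/m³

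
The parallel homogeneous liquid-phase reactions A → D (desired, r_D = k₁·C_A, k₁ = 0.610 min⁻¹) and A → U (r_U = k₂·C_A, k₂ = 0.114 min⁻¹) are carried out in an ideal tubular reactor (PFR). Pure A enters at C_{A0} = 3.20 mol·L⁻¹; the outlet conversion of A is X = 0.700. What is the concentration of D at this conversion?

1.89 mol·L⁻¹

C_A = C_{A0}(1−X) = 0.9600 mol·L⁻¹.
Both paths are first order in A, so the instantaneous fraction to D is constant: dC_D/d(−C_A) = k₁/(k₁+k₂) = 0.8425.
C_D = 0.8425·(C_{A0}−C_A) = 0.8425×2.240 = 1.89 mol·L⁻¹.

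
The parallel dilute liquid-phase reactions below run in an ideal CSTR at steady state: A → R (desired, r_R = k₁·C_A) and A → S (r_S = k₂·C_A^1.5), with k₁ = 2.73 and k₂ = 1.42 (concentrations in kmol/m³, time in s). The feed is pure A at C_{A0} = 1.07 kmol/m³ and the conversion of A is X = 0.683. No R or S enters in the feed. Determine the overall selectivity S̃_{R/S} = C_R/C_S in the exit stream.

3.30

Exit C_A = C_{A0}(1−X) = 1.07×0.317 = 0.3392 kmol/m³.
Rates in a CSTR are evaluated at the outlet concentration: r_R = 2.73×0.3392 = 0.9260, r_S = 1.42×0.3392^1.5 = 0.2805.
Overall selectivity = C_R/C_S = r_Rτ/(r_Sτ) = r_R/r_S = 3.30.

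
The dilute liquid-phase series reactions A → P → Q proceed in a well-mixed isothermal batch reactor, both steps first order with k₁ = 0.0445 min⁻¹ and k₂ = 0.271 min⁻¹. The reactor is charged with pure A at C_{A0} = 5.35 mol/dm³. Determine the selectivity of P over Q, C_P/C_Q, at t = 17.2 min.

The intermediate concentration in a first-order A→B→C sequence is C_P = k₁C_{A0}(e^(−k₁t) − e^(−k₂t))/(k₂−k₁).
e^(−k₁t) = e^(−0.0445×17.2) = e^(−0.7654) = 0.4651; e^(−k₂t) = e^(−4.661) = 0.009455.
C_P = 0.0445×5.35/(0.271−0.0445) × (0.4651−0.009455) = 1.051×0.4557 = 0.4790 mol/dm³.
C_A = C_{A0}e^(−k₁t) = 2.489 mol/dm³, so C_Q = C_{A0}−C_A−C_P = 2.382 mol/dm³; C_P/C_Q = 0.201.

0.201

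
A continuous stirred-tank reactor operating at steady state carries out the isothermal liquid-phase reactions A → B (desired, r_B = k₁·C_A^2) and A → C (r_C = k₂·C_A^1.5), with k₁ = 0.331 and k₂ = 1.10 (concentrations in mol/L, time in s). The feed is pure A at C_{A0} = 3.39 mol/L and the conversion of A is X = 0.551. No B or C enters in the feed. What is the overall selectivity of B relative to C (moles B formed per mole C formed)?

Exit C_A = C_{A0}(1−X) = 3.39×0.449 = 1.522 mol/L.
A CSTR operates uniformly at the exit composition, giving r_B = 0.7669 and r_C = 2.066 (each k·C_A^n at C_A = 1.522).
Overall selectivity = C_B/C_C = r_Bτ/(r_Cτ) = r_B/r_C = 0.371.

0.371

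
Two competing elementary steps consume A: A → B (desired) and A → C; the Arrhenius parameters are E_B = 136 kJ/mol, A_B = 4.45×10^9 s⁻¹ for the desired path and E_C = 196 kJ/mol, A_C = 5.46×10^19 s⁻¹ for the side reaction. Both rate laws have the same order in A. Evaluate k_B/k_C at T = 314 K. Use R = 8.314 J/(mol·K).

k_B/k_C = (A_B/A_C)·exp[−(E_B−E_C)/(RT)] = (A_B/A_C)·exp[(E_C−E_B)/(RT)].
(E_C−E_B)/(RT) = (196−136)×10³/(8.314×314) = 60000/2611 = 22.98.
k_B/k_C = (4.45×10^9/5.46×10^19)·exp(22.98) = 8.150×10^-11 × 9.583×10^9 = 0.781.
Since E_B < E_C, lowering the temperature improves selectivity toward B.

0.781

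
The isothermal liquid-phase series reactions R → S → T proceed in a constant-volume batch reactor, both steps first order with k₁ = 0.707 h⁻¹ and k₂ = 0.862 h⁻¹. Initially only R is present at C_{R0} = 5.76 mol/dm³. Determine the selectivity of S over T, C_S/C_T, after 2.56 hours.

For first-order series with pure R initially, C_S(t) = k₁C_{R0}/(k₂−k₁)·(e^(−k₁t) − e^(−k₂t)).
e^(−k₁t) = e^(−0.707×2.56) = e^(−1.810) = 0.1637; e^(−k₂t) = e^(−2.207) = 0.1101.
C_S = 0.707×5.76/(0.862−0.707) × (0.1637−0.1101) = 26.27×0.05361 = 1.408 mol/dm³.
C_R = C_{R0}e^(−k₁t) = 0.9427 mol/dm³, so C_T = C_{R0}−C_R−C_S = 3.409 mol/dm³; C_S/C_T = 0.413.

0.413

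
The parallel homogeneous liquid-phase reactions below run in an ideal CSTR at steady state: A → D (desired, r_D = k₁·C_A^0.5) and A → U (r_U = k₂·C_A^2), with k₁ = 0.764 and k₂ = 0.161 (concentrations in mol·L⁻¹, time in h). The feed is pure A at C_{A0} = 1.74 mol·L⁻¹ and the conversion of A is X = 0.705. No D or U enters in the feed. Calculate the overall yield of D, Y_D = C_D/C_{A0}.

0.654

Exit C_A = C_{A0}(1−X) = 1.74×0.295 = 0.5133 mol·L⁻¹.
Rates in a CSTR are evaluated at the outlet concentration: r_D = 0.764×0.5133^0.5 = 0.5474, r_U = 0.161×0.5133^2 = 0.04242.
Fraction of consumed A going to D: r_D/(r_D+r_U) = 0.9281.
C_D = 0.9281·C_{A0}·X = 0.9281×1.74×0.705 = 1.14 mol·L⁻¹; Y_D = C_D/C_{A0} = 0.654.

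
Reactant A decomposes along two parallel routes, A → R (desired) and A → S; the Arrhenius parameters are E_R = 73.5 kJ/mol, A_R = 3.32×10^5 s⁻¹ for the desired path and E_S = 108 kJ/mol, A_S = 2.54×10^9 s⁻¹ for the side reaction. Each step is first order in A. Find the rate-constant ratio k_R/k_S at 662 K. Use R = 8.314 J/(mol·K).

Since both paths have the same order in A, the concentration cancels and S_{R/S} = k_R/k_S = (A_R/A_S)·exp[(E_S−E_R)/(RT)].
(E_S−E_R)/(RT) = (108−73.5)×10³/(8.314×662) = 34500/5504 = 6.268.
k_R/k_S = (3.32×10^5/2.54×10^9)·exp(6.268) = 1.307×10^-4 × 527.6 = 0.0690.

0.0690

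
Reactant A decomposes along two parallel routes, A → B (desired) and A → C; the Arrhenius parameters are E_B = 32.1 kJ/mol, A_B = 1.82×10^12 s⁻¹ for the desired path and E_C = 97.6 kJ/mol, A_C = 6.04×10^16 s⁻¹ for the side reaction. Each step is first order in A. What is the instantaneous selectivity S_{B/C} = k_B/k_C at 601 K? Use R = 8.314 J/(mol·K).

14.9

Since both paths have the same order in A, the concentration cancels and S_{B/C} = k_B/k_C = (A_B/A_C)·exp[(E_C−E_B)/(RT)].
(E_C−E_B)/(RT) = (97.6−32.1)×10³/(8.314×601) = 65500/4997 = 13.11.
k_B/k_C = (1.82×10^12/6.04×10^16)·exp(13.11) = 3.013×10^-5 × 4.932×10^5 = 14.9.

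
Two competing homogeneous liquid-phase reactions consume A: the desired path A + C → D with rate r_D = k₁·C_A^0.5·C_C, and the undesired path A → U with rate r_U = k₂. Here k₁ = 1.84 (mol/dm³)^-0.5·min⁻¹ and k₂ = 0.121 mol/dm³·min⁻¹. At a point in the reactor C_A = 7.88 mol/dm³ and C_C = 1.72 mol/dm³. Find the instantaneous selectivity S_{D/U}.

73.4

S_{D/U} = r_D/r_U = (k₁·C_A^0.5·C_C)/(k₂) = (k₁/k₂)·C_A^0.5·C_C.
= (1.84×7.880^0.5×1.720) / (0.121) = 8.884/0.1210 = 73.4.
Since the desired path is higher order in A, keeping C_A high (PFR or concentrated feed) favours D.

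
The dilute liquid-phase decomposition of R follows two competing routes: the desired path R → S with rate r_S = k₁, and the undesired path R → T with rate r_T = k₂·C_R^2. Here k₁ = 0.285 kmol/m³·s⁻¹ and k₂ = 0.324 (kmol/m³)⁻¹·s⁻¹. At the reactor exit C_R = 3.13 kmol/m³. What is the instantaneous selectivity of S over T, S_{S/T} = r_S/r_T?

0.0898

S_{S/T} = r_S/r_T = (k₁)/(k₂·C_R^2) = (k₁/k₂)·C_R^-2.
= (0.285) / (0.324×3.130^2) = 0.2850/3.174 = 0.0898.
The undesired path is higher order in R, so low C_R (CSTR or dilute feed) favours S.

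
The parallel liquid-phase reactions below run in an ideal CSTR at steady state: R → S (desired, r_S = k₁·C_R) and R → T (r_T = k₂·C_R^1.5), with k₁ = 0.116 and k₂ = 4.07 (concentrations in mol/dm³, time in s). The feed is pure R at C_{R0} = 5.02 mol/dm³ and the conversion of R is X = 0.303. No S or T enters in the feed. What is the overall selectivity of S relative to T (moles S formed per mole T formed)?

Exit C_R = C_{R0}(1−X) = 5.02×0.697 = 3.499 mol/dm³.
In a CSTR the entire volume is at exit conditions, so r_S = 0.116×3.499 = 0.4059 and r_T = 4.07×3.499^1.5 = 26.64.
Overall selectivity = C_S/C_T = r_Sτ/(r_Tτ) = r_S/r_T = 0.0152.

0.0152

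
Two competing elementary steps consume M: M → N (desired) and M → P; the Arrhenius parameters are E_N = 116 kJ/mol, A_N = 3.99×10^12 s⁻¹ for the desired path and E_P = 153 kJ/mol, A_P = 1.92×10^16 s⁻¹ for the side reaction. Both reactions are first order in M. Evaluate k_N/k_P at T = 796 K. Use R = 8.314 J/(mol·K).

With equal orders, S_{N/P} = k_N/k_P = (A_N/A_P)·exp[(E_P−E_N)/(RT)].
(E_P−E_N)/(RT) = (153−116)×10³/(8.314×796) = 37000/6618 = 5.591.
k_N/k_P = (3.99×10^12/1.92×10^16)·exp(5.591) = 2.078×10^-4 × 268.0 = 0.0557.

0.0557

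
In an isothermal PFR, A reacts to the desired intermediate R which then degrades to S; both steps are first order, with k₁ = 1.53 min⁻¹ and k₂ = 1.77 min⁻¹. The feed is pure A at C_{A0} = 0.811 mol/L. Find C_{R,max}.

For a first-order series the maximum intermediate yield is C_{R,max}/C_{A0} = (k₁/k₂)^[k₂/(k₂−k₁)].
= (1.53/1.77)^(1.77/(1.77−1.53)) = (0.8644)^(7.375) = 0.3414.
C_{R,max} = 0.3414×0.811 = 0.277 mol/L.

0.277 mol/L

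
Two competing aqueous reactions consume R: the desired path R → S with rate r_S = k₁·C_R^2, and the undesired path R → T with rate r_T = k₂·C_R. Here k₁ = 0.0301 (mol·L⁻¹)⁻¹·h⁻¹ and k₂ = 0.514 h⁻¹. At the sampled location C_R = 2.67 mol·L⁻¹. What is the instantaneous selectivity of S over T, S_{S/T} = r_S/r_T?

0.156

S_{S/T} = r_S/r_T = (k₁·C_R^2)/(k₂·C_R) = (k₁/k₂)·C_R.
= (0.0301×2.670^2) / (0.514×2.670) = 0.2146/1.372 = 0.156.
Since the desired path is higher order in R, keeping C_R high (PFR or concentrated feed) favours S.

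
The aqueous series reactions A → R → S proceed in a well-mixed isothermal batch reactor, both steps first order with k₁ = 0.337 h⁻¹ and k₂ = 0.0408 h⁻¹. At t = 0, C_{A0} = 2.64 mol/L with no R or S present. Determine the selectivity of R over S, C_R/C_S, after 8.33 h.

3.74

For first-order series with pure A initially, C_R(t) = k₁C_{A0}/(k₂−k₁)·(e^(−k₁t) − e^(−k₂t)).
e^(−k₁t) = e^(−0.337×8.33) = e^(−2.807) = 0.06037; e^(−k₂t) = e^(−0.3399) = 0.7119.
C_R = 0.337×2.64/(0.0408−0.337) × (0.06037−0.7119) = (-3.004)×(-0.6515) = 1.957 mol/L.
C_A = C_{A0}e^(−k₁t) = 0.1594 mol/L, so C_S = C_{A0}−C_A−C_R = 0.5238 mol/L; C_R/C_S = 3.74.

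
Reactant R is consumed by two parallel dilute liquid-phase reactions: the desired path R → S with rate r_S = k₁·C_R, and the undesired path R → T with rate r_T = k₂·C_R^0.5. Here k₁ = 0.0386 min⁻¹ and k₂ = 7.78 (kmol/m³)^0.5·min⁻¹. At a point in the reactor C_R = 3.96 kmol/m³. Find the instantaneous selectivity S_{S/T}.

S_{S/T} = r_S/r_T = (k₁·C_R)/(k₂·C_R^0.5) = (k₁/k₂)·C_R^0.5.
= (0.0386×3.960) / (7.78×3.960^0.5) = 0.1529/15.48 = 0.00987.

0.00987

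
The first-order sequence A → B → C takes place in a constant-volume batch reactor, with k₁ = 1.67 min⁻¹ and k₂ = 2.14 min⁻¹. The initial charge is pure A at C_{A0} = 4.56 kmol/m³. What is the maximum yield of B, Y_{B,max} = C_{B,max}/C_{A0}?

0.323

At the optimum, C_{B,max}/C_{A0} = (k₁/k₂)^[k₂/(k₂−k₁)].
= (1.67/2.14)^(2.14/(2.14−1.67)) = (0.7804)^(4.553) = 0.3233.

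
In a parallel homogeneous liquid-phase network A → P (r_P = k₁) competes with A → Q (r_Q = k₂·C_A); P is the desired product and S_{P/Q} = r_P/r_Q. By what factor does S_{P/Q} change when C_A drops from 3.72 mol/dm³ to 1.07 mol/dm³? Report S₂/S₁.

S_{P/Q} = (k₁/k₂)·C_A⁻¹, so S₂/S₁ = (C_{A,2}/C_{A,1})⁻¹.
= 3.72/1.07 = 3.48.
Selectivity toward P rises as C_A falls — low-concentration operation is favoured.

3.48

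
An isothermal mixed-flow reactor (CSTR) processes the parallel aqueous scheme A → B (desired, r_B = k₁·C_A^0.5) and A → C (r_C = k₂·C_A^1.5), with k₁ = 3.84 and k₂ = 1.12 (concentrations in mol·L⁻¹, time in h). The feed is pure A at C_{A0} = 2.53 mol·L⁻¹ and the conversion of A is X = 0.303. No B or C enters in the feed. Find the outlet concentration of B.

Exit C_A = C_{A0}(1−X) = 2.53×0.697 = 1.763 mol·L⁻¹.
A CSTR operates uniformly at the exit composition, giving r_B = 5.099 and r_C = 2.623 (each k·C_A^n at C_A = 1.763).
Fraction of consumed A going to B: r_B/(r_B+r_C) = 0.6604.
C_B = 0.6604·C_{A0}·X = 0.6604×2.53×0.303 = 0.506 mol·L⁻¹.

0.506 mol·L⁻¹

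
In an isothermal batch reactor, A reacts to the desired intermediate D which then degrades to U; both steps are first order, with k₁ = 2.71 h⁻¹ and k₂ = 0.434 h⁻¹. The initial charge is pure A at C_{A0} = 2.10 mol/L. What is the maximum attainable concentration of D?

1.48 mol/L

For a first-order series the maximum intermediate yield is C_{D,max}/C_{A0} = (k₁/k₂)^[k₂/(k₂−k₁)].
= (2.71/0.434)^(0.434/(0.434−2.71)) = (6.244)^(-0.1907) = 0.7052.
C_{D,max} = 0.7052×2.10 = 1.48 mol/L.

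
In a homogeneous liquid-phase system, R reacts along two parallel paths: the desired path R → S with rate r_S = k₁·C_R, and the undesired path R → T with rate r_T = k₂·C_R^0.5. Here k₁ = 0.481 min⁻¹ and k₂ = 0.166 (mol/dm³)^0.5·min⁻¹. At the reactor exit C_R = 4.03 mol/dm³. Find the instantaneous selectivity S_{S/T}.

5.82

S_{S/T} = r_S/r_T = (k₁·C_R)/(k₂·C_R^0.5) = (k₁/k₂)·C_R^0.5.
= (0.481×4.030) / (0.166×4.030^0.5) = 1.938/0.3332 = 5.82.
Since the desired path is higher order in R, keeping C_R high (PFR or concentrated feed) favours S.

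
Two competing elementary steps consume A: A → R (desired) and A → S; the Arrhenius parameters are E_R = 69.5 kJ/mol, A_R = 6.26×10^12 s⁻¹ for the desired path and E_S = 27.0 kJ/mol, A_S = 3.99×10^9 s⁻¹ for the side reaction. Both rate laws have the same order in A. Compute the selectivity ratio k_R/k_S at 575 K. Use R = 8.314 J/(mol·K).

0.216

k_R/k_S = (A_R/A_S)·exp[−(E_R−E_S)/(RT)] = (A_R/A_S)·exp[(E_S−E_R)/(RT)].
(E_S−E_R)/(RT) = (27.0−69.5)×10³/(8.314×575) = -42500/4781 = -8.890.
k_R/k_S = (6.26×10^12/3.99×10^9)·exp(-8.890) = 1569 × 1.377×10^-4 = 0.216.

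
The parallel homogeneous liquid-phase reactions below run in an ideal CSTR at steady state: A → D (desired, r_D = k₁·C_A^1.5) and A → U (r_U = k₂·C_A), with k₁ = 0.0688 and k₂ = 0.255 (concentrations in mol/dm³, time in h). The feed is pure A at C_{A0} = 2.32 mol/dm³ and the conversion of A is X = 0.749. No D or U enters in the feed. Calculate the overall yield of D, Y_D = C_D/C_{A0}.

Exit C_A = C_{A0}(1−X) = 2.32×0.251 = 0.5823 mol/dm³.
A CSTR operates uniformly at the exit composition, giving r_D = 0.03057 and r_U = 0.1485 (each k·C_A^n at C_A = 0.5823).
Fraction of consumed A going to D: r_D/(r_D+r_U) = 0.1707.
C_D = 0.1707·C_{A0}·X = 0.1707×2.32×0.749 = 0.297 mol/dm³; Y_D = C_D/C_{A0} = 0.128.

0.128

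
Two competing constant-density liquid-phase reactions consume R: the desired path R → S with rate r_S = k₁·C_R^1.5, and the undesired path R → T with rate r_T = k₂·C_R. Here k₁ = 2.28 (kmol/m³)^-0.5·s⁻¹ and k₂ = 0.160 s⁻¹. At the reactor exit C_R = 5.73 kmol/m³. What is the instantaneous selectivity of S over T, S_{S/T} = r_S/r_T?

S_{S/T} = r_S/r_T = (k₁·C_R^1.5)/(k₂·C_R) = (k₁/k₂)·C_R^0.5.
= (2.28×5.730^1.5) / (0.160×5.730) = 31.27/0.9168 = 34.1.

34.1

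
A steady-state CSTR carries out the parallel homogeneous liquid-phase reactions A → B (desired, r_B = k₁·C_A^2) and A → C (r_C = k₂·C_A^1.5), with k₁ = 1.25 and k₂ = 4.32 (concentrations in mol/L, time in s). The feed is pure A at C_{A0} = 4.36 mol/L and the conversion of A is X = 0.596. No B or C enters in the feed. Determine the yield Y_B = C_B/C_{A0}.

Exit C_A = C_{A0}(1−X) = 4.36×0.404 = 1.761 mol/L.
A CSTR operates uniformly at the exit composition, giving r_B = 3.878 and r_C = 10.10 (each k·C_A^n at C_A = 1.761).
Fraction of consumed A going to B: r_B/(r_B+r_C) = 0.2775.
C_B = 0.2775·C_{A0}·X = 0.2775×4.36×0.596 = 0.721 mol/L; Y_B = C_B/C_{A0} = 0.165.

0.165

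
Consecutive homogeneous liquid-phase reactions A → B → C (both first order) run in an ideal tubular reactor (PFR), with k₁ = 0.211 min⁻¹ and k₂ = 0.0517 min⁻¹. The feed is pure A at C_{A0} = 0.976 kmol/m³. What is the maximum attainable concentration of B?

Evaluating C_B at τ_opt = ln(k₂/k₁)/(k₂−k₁) gives C_{B,max}/C_{A0} = (k₁/k₂)^[k₂/(k₂−k₁)].
= (0.211/0.0517)^(0.0517/(0.0517−0.211)) = (4.081)^(-0.3245) = 0.6335.
C_{B,max} = 0.6335×0.976 = 0.618 kmol/m³.

0.618 kmol/m³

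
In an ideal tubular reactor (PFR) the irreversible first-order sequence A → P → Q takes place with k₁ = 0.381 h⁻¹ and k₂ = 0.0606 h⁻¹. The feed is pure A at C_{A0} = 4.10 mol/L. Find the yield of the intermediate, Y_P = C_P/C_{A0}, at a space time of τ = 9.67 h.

0.632

The intermediate concentration in a first-order A→B→C sequence is C_P = k₁C_{A0}(e^(−k₁τ) − e^(−k₂τ))/(k₂−k₁).
e^(−k₁τ) = e^(−0.381×9.67) = e^(−3.684) = 0.02512; e^(−k₂τ) = e^(−0.5860) = 0.5565.
C_P = 0.381×4.10/(0.0606−0.381) × (0.02512−0.5565) = (-4.875)×(-0.5314) = 2.591 mol/L.
Y_P = C_P/C_{A0} = 2.591/4.10 = 0.632.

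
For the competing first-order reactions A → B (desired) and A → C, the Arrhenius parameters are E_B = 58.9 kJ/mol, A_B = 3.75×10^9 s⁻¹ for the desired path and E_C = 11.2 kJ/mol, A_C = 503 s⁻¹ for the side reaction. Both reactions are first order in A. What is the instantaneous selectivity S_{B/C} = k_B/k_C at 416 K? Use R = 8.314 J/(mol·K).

Since both paths have the same order in A, the concentration cancels and S_{B/C} = k_B/k_C = (A_B/A_C)·exp[(E_C−E_B)/(RT)].
(E_C−E_B)/(RT) = (11.2−58.9)×10³/(8.314×416) = -47700/3459 = -13.79.
k_B/k_C = (3.75×10^9/503)·exp(-13.79) = 7.455×10^6 × 1.024×10^-6 = 7.64.
Since E_B > E_C, raising the temperature improves selectivity toward B.

7.64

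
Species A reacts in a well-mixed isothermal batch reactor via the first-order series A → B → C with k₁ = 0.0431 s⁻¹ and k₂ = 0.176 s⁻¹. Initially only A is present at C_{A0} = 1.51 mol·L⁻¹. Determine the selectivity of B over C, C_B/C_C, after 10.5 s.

0.743

Solving the coupled first-order balances gives C_B(t) = [k₁/(k₂−k₁)]·C_{A0}·(e^(−k₁t) − e^(−k₂t)).
e^(−k₁t) = e^(−0.0431×10.5) = e^(−0.4526) = 0.6360; e^(−k₂t) = e^(−1.848) = 0.1576.
C_B = 0.0431×1.51/(0.176−0.0431) × (0.6360−0.1576) = 0.4897×0.4785 = 0.2343 mol·L⁻¹.
C_A = C_{A0}e^(−k₁t) = 0.9604 mol·L⁻¹, so C_C = C_{A0}−C_A−C_B = 0.3153 mol·L⁻¹; C_B/C_C = 0.743.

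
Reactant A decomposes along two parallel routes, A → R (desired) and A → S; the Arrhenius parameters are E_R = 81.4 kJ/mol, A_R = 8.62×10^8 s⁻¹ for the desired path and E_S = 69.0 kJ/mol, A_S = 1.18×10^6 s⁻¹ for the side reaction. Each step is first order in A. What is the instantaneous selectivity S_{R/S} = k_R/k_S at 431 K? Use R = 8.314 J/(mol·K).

Since both paths have the same order in A, the concentration cancels and S_{R/S} = k_R/k_S = (A_R/A_S)·exp[(E_S−E_R)/(RT)].
(E_S−E_R)/(RT) = (69.0−81.4)×10³/(8.314×431) = -12400/3583 = -3.460.
k_R/k_S = (8.62×10^8/1.18×10^6)·exp(-3.460) = 730.5 × 0.03142 = 22.9.
Since E_R > E_S, raising the temperature improves selectivity toward R.

22.9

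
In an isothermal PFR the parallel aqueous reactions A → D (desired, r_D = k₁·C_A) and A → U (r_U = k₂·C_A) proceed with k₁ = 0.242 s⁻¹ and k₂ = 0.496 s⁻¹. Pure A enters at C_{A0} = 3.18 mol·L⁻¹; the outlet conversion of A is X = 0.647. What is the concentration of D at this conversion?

C_A = C_{A0}(1−X) = 1.123 mol·L⁻¹.
Both paths are first order in A, so the instantaneous fraction to D is constant: dC_D/d(−C_A) = k₁/(k₁+k₂) = 0.3279.
C_D = 0.3279·(C_{A0}−C_A) = 0.3279×2.057 = 0.675 mol·L⁻¹.

0.675 mol·L⁻¹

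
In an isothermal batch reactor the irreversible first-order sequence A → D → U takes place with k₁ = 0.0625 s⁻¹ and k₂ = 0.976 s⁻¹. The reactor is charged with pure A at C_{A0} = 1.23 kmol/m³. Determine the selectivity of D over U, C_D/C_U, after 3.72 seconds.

0.338

The intermediate concentration in a first-order A→B→C sequence is C_D = k₁C_{A0}(e^(−k₁t) − e^(−k₂t))/(k₂−k₁).
e^(−k₁t) = e^(−0.0625×3.72) = e^(−0.2325) = 0.7925; e^(−k₂t) = e^(−3.631) = 0.02650.
C_D = 0.0625×1.23/(0.976−0.0625) × (0.7925−0.02650) = 0.08415×0.7661 = 0.06447 kmol/m³.
C_A = C_{A0}e^(−k₁t) = 0.9748 kmol/m³, so C_U = C_{A0}−C_A−C_D = 0.1907 kmol/m³; C_D/C_U = 0.338.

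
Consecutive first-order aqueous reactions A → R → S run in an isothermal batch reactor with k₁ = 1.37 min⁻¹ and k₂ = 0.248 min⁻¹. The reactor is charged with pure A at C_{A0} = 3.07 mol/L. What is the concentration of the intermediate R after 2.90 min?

The intermediate concentration in a first-order A→B→C sequence is C_R = k₁C_{A0}(e^(−k₁t) − e^(−k₂t))/(k₂−k₁).
e^(−k₁t) = e^(−1.37×2.90) = e^(−3.973) = 0.01882; e^(−k₂t) = e^(−0.7192) = 0.4871.
C_R = 1.37×3.07/(0.248−1.37) × (0.01882−0.4871) = (-3.749)×(-0.4683) = 1.756 mol/L.

1.76 mol/L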